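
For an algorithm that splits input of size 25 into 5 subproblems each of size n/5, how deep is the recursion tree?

For divide and conquer with division factor 5:

Problem sizes at each level:
Level 0: 25
Level 1: 5
Level 2: 1

The root is level 0 and the size-1 base case is level 2 (the tree spans levels 0 through 2, i.e. 3 levels counting the root), so the depth is the number of divisions: log_5(25) = 2

The recursion tree depth is log_5(25) = 2. At each level, the problem size is divided by 5, so it takes 2 divisions to reduce to a base case of size 1. The algorithm makes 5 recursive calls at each level.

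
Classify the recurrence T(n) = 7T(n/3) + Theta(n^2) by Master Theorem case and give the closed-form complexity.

Master Theorem for T(n) = 7T(n/3) + O(n^2):

a = 7, b = 3, c = 2
log_b(a) = log_3(7) = 1.7712

Case 3: c = 2 > log_3(7) = 1.7712
T(n) = O(n^2) = O(n^2)

For T(n) = 7T(n/3) + O(n^2): log_3(7) = 1.7712. This is Case 3 of the Master Theorem (c > log_b(a), work dominated by root), giving O(n^2).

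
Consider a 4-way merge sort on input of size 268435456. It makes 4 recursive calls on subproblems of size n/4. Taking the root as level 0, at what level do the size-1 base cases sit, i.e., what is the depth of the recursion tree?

For divide and conquer with division factor 4:

Problem sizes at each level:
Level 0: 268435456
Level 1: 67108864
Level 2: 16777216
Level 3: 4194304
Level 4: 1048576
Level 5: 262144
Level 6: 65536
Level 7: 16384
Level 8: 4096
Level 9: 1024
Level 10: 256
Level 11: 64
Level 12: 16
Level 13: 4
Level 14: 1

The root is level 0 and the size-1 base case is level 14 (the tree spans levels 0 through 14, i.e. 15 levels counting the root), so the depth is the number of divisions: log_4(268435456) = 14

The recursion tree depth is log_4(268435456) = 14. At each level, the problem size is divided by 4, so it takes 14 divisions to reduce to a base case of size 1. The algorithm makes 4 recursive calls at each level.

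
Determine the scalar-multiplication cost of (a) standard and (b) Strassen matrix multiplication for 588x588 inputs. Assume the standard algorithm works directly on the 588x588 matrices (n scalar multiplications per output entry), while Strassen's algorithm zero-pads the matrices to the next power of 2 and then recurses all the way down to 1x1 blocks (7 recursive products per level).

Matrix multiplication for 588x588 matrices:

Strassen's algorithm requires power-of-2 dimensions. Pad 588x588 to 1024x1024 (next power of 2).

Standard algorithm: 588^3 = 203297472 multiplications
Strassen's algorithm: 7^(log2(1024)) = 7^10 = 282475249 multiplications
Difference: 203297472 - 282475249 = -79177777 (Strassen uses MORE here due to padding overhead — for small or just-over-power-of-2 n, padding can outweigh the per-level savings)

Standard: 203297472 multiplications (588^3). Strassen: 282475249 multiplications (7^10, after padding to 1024x1024). Strassen reduces 8 recursive multiplications to 7 at each level.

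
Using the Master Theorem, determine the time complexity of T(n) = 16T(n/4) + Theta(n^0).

Master Theorem for T(n) = 16T(n/4) + O(n^0):

a = 16, b = 4, c = 0
log_b(a) = log_4(16) = 2.0000

Case 1: c = 0 < log_4(16) = 2.0000
T(n) = O(n^(log_4 16)) = O(n^2)

For T(n) = 16T(n/4) + O(n^0): log_4(16) = 2.0000. This is Case 1 of the Master Theorem (c < log_b(a), work dominated by leaves), giving O(n^2).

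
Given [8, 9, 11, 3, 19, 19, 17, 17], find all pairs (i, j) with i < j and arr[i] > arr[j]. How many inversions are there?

Finding inversions in [8, 9, 11, 3, 19, 19, 17, 17]:

(0, 3): arr[0]=8 > arr[3]=3
(1, 3): arr[1]=9 > arr[3]=3
(2, 3): arr[2]=11 > arr[3]=3
(4, 6): arr[4]=19 > arr[6]=17
(4, 7): arr[4]=19 > arr[7]=17
(5, 6): arr[5]=19 > arr[6]=17
(5, 7): arr[5]=19 > arr[7]=17

Total inversions: 7

The array has 7 inversion(s): (0,3), (1,3), (2,3), (4,6), (4,7), (5,6), (5,7). Each pair (i,j) satisfies i < j and arr[i] > arr[j].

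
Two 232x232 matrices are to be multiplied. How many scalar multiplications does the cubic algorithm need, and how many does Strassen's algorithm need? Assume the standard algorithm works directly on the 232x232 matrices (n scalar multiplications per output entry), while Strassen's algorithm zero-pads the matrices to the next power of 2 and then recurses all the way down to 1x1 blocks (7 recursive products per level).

Matrix multiplication for 232x232 matrices:

Strassen's algorithm requires power-of-2 dimensions. Pad 232x232 to 256x256 (next power of 2).

Standard algorithm: 232^3 = 12487168 multiplications
Strassen's algorithm: 7^(log2(256)) = 7^8 = 5764801 multiplications
Savings: 12487168 - 5764801 = 6722367 multiplications

Standard: 12487168 multiplications (232^3). Strassen: 5764801 multiplications (7^8, after padding to 256x256). Strassen reduces 8 recursive multiplications to 7 at each level.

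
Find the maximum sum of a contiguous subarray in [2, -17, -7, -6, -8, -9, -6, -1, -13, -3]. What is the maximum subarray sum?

Using Kadane's algorithm on [2, -17, -7, -6, -8, -9, -6, -1, -13, -3]:

Scanning through the array:
Position 1 (value -17): max_ending_here = -15, max_so_far = 2
Position 2 (value -7): max_ending_here = -7, max_so_far = 2
Position 3 (value -6): max_ending_here = -6, max_so_far = 2
Position 4 (value -8): max_ending_here = -8, max_so_far = 2
Position 5 (value -9): max_ending_here = -9, max_so_far = 2
Position 6 (value -6): max_ending_here = -6, max_so_far = 2
Position 7 (value -1): max_ending_here = -1, max_so_far = 2
Position 8 (value -13): max_ending_here = -13, max_so_far = 2
Position 9 (value -3): max_ending_here = -3, max_so_far = 2

Maximum subarray: [2]
Maximum sum: 2

The maximum subarray is [2] with sum 2. This subarray runs from index 0 to index 0.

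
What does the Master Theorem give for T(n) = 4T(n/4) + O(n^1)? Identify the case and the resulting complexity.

Master Theorem for T(n) = 4T(n/4) + O(n^1):

a = 4, b = 4, c = 1
log_b(a) = log_4(4) = 1.0000

Case 2: c = 1 = log_4(4) = 1.0000
T(n) = O(n^1 log n) = O(n log n)

For T(n) = 4T(n/4) + O(n^1): log_4(4) = 1.0000. This is Case 2 of the Master Theorem (c = log_b(a), equal work at all levels), giving O(n log n).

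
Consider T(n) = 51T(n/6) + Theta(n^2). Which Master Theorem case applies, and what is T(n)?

Master Theorem for T(n) = 51T(n/6) + O(n^2):

a = 51, b = 6, c = 2
log_b(a) = log_6(51) = 2.1944

Case 1: c = 2 < log_6(51) = 2.1944
T(n) = O(n^(log_6 51))

For T(n) = 51T(n/6) + O(n^2): log_6(51) = 2.1944. This is Case 1 of the Master Theorem (c < log_b(a), work dominated by leaves), giving O(n^(log_6 51)).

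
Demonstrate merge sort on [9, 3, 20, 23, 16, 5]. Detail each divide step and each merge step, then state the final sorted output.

Merge sort trace:

Split: [9, 3, 20, 23, 16, 5] -> [9, 3, 20] and [23, 16, 5]
  Split: [9, 3, 20] -> [9] and [3, 20]
    Split: [3, 20] -> [3] and [20]
    Merge: [3] + [20] -> [3, 20]
  Merge: [9] + [3, 20] -> [3, 9, 20]
  Split: [23, 16, 5] -> [23] and [16, 5]
    Split: [16, 5] -> [16] and [5]
    Merge: [16] + [5] -> [5, 16]
  Merge: [23] + [5, 16] -> [5, 16, 23]
Merge: [3, 9, 20] + [5, 16, 23] -> [3, 5, 9, 16, 20, 23]

Final sorted array: [3, 5, 9, 16, 20, 23]

The merge sort proceeds by recursively splitting the array and merging sorted halves.
After all merges, the sorted array is [3, 5, 9, 16, 20, 23].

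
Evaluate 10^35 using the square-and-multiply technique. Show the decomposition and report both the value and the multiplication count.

Computing 10^35 by squaring (build up from 10^1; each line after the first costs one multiplication):

10^1 = 10
10^2 = (10^1)^2 = 10^2 = 100
10^4 = (10^2)^2 = 100^2 = 10000
10^8 = (10^4)^2 = 10000^2 = 100000000
10^16 = (10^8)^2 = 100000000^2 = 10000000000000000
10^17 = 10 * 10^16 = 10 * 10000000000000000 = 100000000000000000
10^34 = (10^17)^2 = 100000000000000000^2 = 10000000000000000000000000000000000
10^35 = 10 * 10^34 = 10 * 10000000000000000000000000000000000 = 100000000000000000000000000000000000

Result: 100000000000000000000000000000000000
Multiplications needed: 7 (7 lines after 10^1)

10^35 = 100000000000000000000000000000000000. Using exponentiation by squaring, this requires 7 multiplications. The key idea: if the exponent is even, square the half-power; if odd, multiply by the base once.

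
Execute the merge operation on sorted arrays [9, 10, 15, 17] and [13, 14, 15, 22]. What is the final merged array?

Merging process:

Compare 9 vs 13: take 9 from left. Merged: [9]
Compare 10 vs 13: take 10 from left. Merged: [9, 10]
Compare 15 vs 13: take 13 from right. Merged: [9, 10, 13]
Compare 15 vs 14: take 14 from right. Merged: [9, 10, 13, 14]
Compare 15 vs 15: take 15 from left. Merged: [9, 10, 13, 14, 15]
Compare 17 vs 15: take 15 from right. Merged: [9, 10, 13, 14, 15, 15]
Compare 17 vs 22: take 17 from left. Merged: [9, 10, 13, 14, 15, 15, 17]
Append remaining from right: [22]. Merged: [9, 10, 13, 14, 15, 15, 17, 22]

Final merged array: [9, 10, 13, 14, 15, 15, 17, 22]
Total comparisons: 7

The merged array is [9, 10, 13, 14, 15, 15, 17, 22], requiring 7 comparisons. The merge step runs in O(n) time where n is the total number of elements.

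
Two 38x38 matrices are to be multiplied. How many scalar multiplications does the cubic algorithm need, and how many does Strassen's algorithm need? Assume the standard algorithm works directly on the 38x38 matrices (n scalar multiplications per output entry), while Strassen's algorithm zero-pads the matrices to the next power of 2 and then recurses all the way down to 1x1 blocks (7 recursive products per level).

Matrix multiplication for 38x38 matrices:

Strassen's algorithm requires power-of-2 dimensions. Pad 38x38 to 64x64 (next power of 2).

Standard algorithm: 38^3 = 54872 multiplications
Strassen's algorithm: 7^(log2(64)) = 7^6 = 117649 multiplications
Difference: 54872 - 117649 = -62777 (Strassen uses MORE here due to padding overhead — for small or just-over-power-of-2 n, padding can outweigh the per-level savings)

Standard: 54872 multiplications (38^3). Strassen: 117649 multiplications (7^6, after padding to 64x64). Strassen reduces 8 recursive multiplications to 7 at each level.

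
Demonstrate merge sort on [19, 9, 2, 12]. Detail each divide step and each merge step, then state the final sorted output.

Merge sort trace:

Split: [19, 9, 2, 12] -> [19, 9] and [2, 12]
  Split: [19, 9] -> [19] and [9]
  Merge: [19] + [9] -> [9, 19]
  Split: [2, 12] -> [2] and [12]
  Merge: [2] + [12] -> [2, 12]
Merge: [9, 19] + [2, 12] -> [2, 9, 12, 19]

Final sorted array: [2, 9, 12, 19]

The merge sort proceeds by recursively splitting the array and merging sorted halves.
After all merges, the sorted array is [2, 9, 12, 19].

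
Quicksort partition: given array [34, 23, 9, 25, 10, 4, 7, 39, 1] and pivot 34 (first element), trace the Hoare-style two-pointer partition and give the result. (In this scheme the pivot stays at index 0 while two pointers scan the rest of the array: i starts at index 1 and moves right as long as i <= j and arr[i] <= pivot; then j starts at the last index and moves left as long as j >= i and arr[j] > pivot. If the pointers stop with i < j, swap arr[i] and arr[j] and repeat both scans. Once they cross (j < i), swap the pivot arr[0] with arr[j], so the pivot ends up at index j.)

Hoare-style two-pointer partition with pivot = 34:

Initial array: [34, 23, 9, 25, 10, 4, 7, 39, 1]

Pointers start at i = 1, j = 8.
i stops at index 7 (arr[7]=39 > 34), j stops at index 8 (arr[8]=1 <= 34): swap arr[7] and arr[8], array becomes [34, 23, 9, 25, 10, 4, 7, 1, 39]
i ends at 8, j ends at 7: the pointers have crossed (j < i), so scanning stops.

Swap pivot arr[0] with arr[7] to place pivot at position 7: [1, 23, 9, 25, 10, 4, 7, 34, 39]
Pivot position: 7

After partitioning with pivot 34, the array becomes [1, 23, 9, 25, 10, 4, 7, 34, 39]. The pivot is placed at index 7. All elements to the left of the pivot are <= 34, and all elements to the right are > 34.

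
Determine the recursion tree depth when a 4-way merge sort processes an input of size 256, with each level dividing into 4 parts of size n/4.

For divide and conquer with division factor 4:

Problem sizes at each level:
Level 0: 256
Level 1: 64
Level 2: 16
Level 3: 4
Level 4: 1

The root is level 0 and the size-1 base case is level 4 (the tree spans levels 0 through 4, i.e. 5 levels counting the root), so the depth is the number of divisions: log_4(256) = 4

The recursion tree depth is log_4(256) = 4. At each level, the problem size is divided by 4, so it takes 4 divisions to reduce to a base case of size 1. The algorithm makes 4 recursive calls at each level.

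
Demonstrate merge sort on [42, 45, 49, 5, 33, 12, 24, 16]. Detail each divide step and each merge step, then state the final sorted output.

Merge sort trace:

Split: [42, 45, 49, 5, 33, 12, 24, 16] -> [42, 45, 49, 5] and [33, 12, 24, 16]
  Split: [42, 45, 49, 5] -> [42, 45] and [49, 5]
    Split: [42, 45] -> [42] and [45]
    Merge: [42] + [45] -> [42, 45]
    Split: [49, 5] -> [49] and [5]
    Merge: [49] + [5] -> [5, 49]
  Merge: [42, 45] + [5, 49] -> [5, 42, 45, 49]
  Split: [33, 12, 24, 16] -> [33, 12] and [24, 16]
    Split: [33, 12] -> [33] and [12]
    Merge: [33] + [12] -> [12, 33]
    Split: [24, 16] -> [24] and [16]
    Merge: [24] + [16] -> [16, 24]
  Merge: [12, 33] + [16, 24] -> [12, 16, 24, 33]
Merge: [5, 42, 45, 49] + [12, 16, 24, 33] -> [5, 12, 16, 24, 33, 42, 45, 49]

Final sorted array: [5, 12, 16, 24, 33, 42, 45, 49]

The merge sort proceeds by recursively splitting the array and merging sorted halves.
After all merges, the sorted array is [5, 12, 16, 24, 33, 42, 45, 49].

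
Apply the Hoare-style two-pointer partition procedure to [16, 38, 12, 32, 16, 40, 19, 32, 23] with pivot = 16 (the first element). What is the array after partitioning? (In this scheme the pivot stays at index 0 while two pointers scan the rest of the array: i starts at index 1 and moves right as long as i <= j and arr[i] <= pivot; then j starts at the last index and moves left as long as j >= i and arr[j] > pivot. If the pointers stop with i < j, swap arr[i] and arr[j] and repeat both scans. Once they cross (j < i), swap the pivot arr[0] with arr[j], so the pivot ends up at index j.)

Hoare-style two-pointer partition with pivot = 16:

Initial array: [16, 38, 12, 32, 16, 40, 19, 32, 23]

Pointers start at i = 1, j = 8.
i stops at index 1 (arr[1]=38 > 16), j stops at index 4 (arr[4]=16 <= 16): swap arr[1] and arr[4], array becomes [16, 16, 12, 32, 38, 40, 19, 32, 23]
i ends at 3, j ends at 2: the pointers have crossed (j < i), so scanning stops.

Swap pivot arr[0] with arr[2] to place pivot at position 2: [12, 16, 16, 32, 38, 40, 19, 32, 23]
Pivot position: 2

After partitioning with pivot 16, the array becomes [12, 16, 16, 32, 38, 40, 19, 32, 23]. The pivot is placed at index 2. All elements to the left of the pivot are <= 16, and all elements to the right are > 16.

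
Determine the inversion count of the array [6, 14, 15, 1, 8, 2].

Finding inversions in [6, 14, 15, 1, 8, 2]:

(0, 3): arr[0]=6 > arr[3]=1
(0, 5): arr[0]=6 > arr[5]=2
(1, 3): arr[1]=14 > arr[3]=1
(1, 4): arr[1]=14 > arr[4]=8
(1, 5): arr[1]=14 > arr[5]=2
(2, 3): arr[2]=15 > arr[3]=1
(2, 4): arr[2]=15 > arr[4]=8
(2, 5): arr[2]=15 > arr[5]=2
(4, 5): arr[4]=8 > arr[5]=2

Total inversions: 9

The array has 9 inversion(s): (0,3), (0,5), (1,3), (1,4), (1,5), (2,3), (2,4), (2,5), (4,5). Each pair (i,j) satisfies i < j and arr[i] > arr[j].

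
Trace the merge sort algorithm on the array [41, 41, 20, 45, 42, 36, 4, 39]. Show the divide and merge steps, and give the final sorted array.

Merge sort trace:

Split: [41, 41, 20, 45, 42, 36, 4, 39] -> [41, 41, 20, 45] and [42, 36, 4, 39]
  Split: [41, 41, 20, 45] -> [41, 41] and [20, 45]
    Split: [41, 41] -> [41] and [41]
    Merge: [41] + [41] -> [41, 41]
    Split: [20, 45] -> [20] and [45]
    Merge: [20] + [45] -> [20, 45]
  Merge: [41, 41] + [20, 45] -> [20, 41, 41, 45]
  Split: [42, 36, 4, 39] -> [42, 36] and [4, 39]
    Split: [42, 36] -> [42] and [36]
    Merge: [42] + [36] -> [36, 42]
    Split: [4, 39] -> [4] and [39]
    Merge: [4] + [39] -> [4, 39]
  Merge: [36, 42] + [4, 39] -> [4, 36, 39, 42]
Merge: [20, 41, 41, 45] + [4, 36, 39, 42] -> [4, 20, 36, 39, 41, 41, 42, 45]

Final sorted array: [4, 20, 36, 39, 41, 41, 42, 45]

The merge sort proceeds by recursively splitting the array and merging sorted halves.
After all merges, the sorted array is [4, 20, 36, 39, 41, 41, 42, 45].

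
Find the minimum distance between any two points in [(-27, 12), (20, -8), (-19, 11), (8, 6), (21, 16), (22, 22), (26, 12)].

Computing all pairwise distances among 7 points:

d((-27, 12), (20, -8)) = 51.0784
d((-27, 12), (-19, 11)) = 8.0623
d((-27, 12), (8, 6)) = 35.5106
d((-27, 12), (21, 16)) = 48.1664
d((-27, 12), (22, 22)) = 50.01
d((-27, 12), (26, 12)) = 53.0
d((20, -8), (-19, 11)) = 43.382
d((20, -8), (8, 6)) = 18.4391
d((20, -8), (21, 16)) = 24.0208
d((20, -8), (22, 22)) = 30.0666
d((20, -8), (26, 12)) = 20.8806
d((-19, 11), (8, 6)) = 27.4591
d((-19, 11), (21, 16)) = 40.3113
d((-19, 11), (22, 22)) = 42.45
d((-19, 11), (26, 12)) = 45.0111
d((8, 6), (21, 16)) = 16.4012
d((8, 6), (22, 22)) = 21.2603
d((8, 6), (26, 12)) = 18.9737
d((21, 16), (22, 22)) = 6.0828 <-- minimum
d((21, 16), (26, 12)) = 6.4031
d((22, 22), (26, 12)) = 10.7703

Closest pair: (21, 16) and (22, 22) with distance 6.0828

The closest pair is (21, 16) and (22, 22) with Euclidean distance 6.0828. For 7 points, brute-force pairwise comparison is shown above. For large n, the divide-and-conquer algorithm (sort by x, recurse on halves, check the dividing strip) achieves O(n log n).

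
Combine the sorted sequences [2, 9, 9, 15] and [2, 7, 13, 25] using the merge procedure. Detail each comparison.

Merging process:

Compare 2 vs 2: take 2 from left. Merged: [2]
Compare 9 vs 2: take 2 from right. Merged: [2, 2]
Compare 9 vs 7: take 7 from right. Merged: [2, 2, 7]
Compare 9 vs 13: take 9 from left. Merged: [2, 2, 7, 9]
Compare 9 vs 13: take 9 from left. Merged: [2, 2, 7, 9, 9]
Compare 15 vs 13: take 13 from right. Merged: [2, 2, 7, 9, 9, 13]
Compare 15 vs 25: take 15 from left. Merged: [2, 2, 7, 9, 9, 13, 15]
Append remaining from right: [25]. Merged: [2, 2, 7, 9, 9, 13, 15, 25]

Final merged array: [2, 2, 7, 9, 9, 13, 15, 25]
Total comparisons: 7

The merged array is [2, 2, 7, 9, 9, 13, 15, 25], requiring 7 comparisons. The merge step runs in O(n) time where n is the total number of elements.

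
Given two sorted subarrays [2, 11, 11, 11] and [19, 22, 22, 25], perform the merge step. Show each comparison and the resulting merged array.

Merging process:

Compare 2 vs 19: take 2 from left. Merged: [2]
Compare 11 vs 19: take 11 from left. Merged: [2, 11]
Compare 11 vs 19: take 11 from left. Merged: [2, 11, 11]
Compare 11 vs 19: take 11 from left. Merged: [2, 11, 11, 11]
Append remaining from right: [19, 22, 22, 25]. Merged: [2, 11, 11, 11, 19, 22, 22, 25]

Final merged array: [2, 11, 11, 11, 19, 22, 22, 25]
Total comparisons: 4

The merged array is [2, 11, 11, 11, 19, 22, 22, 25], requiring 4 comparisons. The merge step runs in O(n) time where n is the total number of elements.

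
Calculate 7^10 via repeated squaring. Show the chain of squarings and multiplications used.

Computing 7^10 by squaring (build up from 7^1; each line after the first costs one multiplication):

7^1 = 7
7^2 = (7^1)^2 = 7^2 = 49
7^4 = (7^2)^2 = 49^2 = 2401
7^5 = 7 * 7^4 = 7 * 2401 = 16807
7^10 = (7^5)^2 = 16807^2 = 282475249

Result: 282475249
Multiplications needed: 4 (4 lines after 7^1)

7^10 = 282475249. Using exponentiation by squaring, this requires 4 multiplications. The key idea: if the exponent is even, square the half-power; if odd, multiply by the base once.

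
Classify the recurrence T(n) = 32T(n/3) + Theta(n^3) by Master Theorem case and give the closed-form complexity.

Master Theorem for T(n) = 32T(n/3) + O(n^3):

a = 32, b = 3, c = 3
log_b(a) = log_3(32) = 3.1546

Case 1: c = 3 < log_3(32) = 3.1546
T(n) = O(n^(log_3 32))

For T(n) = 32T(n/3) + O(n^3): log_3(32) = 3.1546. This is Case 1 of the Master Theorem (c < log_b(a), work dominated by leaves), giving O(n^(log_3 32)).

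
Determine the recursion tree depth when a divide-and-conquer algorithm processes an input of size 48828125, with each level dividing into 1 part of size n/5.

For divide and conquer with division factor 5:

Problem sizes at each level:
Level 0: 48828125
Level 1: 9765625
Level 2: 1953125
Level 3: 390625
Level 4: 78125
Level 5: 15625
Level 6: 3125
Level 7: 625
Level 8: 125
Level 9: 25
Level 10: 5
Level 11: 1

The root is level 0 and the size-1 base case is level 11 (the tree spans levels 0 through 11, i.e. 12 levels counting the root), so the depth is the number of divisions: log_5(48828125) = 11

The recursion tree depth is log_5(48828125) = 11. At each level, the problem size is divided by 5, so it takes 11 divisions to reduce to a base case of size 1. The algorithm makes 1 recursive call at each level.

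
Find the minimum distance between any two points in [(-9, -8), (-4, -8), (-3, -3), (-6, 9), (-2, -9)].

Computing all pairwise distances among 5 points:

d((-9, -8), (-4, -8)) = 5.0
d((-9, -8), (-3, -3)) = 7.8102
d((-9, -8), (-6, 9)) = 17.2627
d((-9, -8), (-2, -9)) = 7.0711
d((-4, -8), (-3, -3)) = 5.099
d((-4, -8), (-6, 9)) = 17.1172
d((-4, -8), (-2, -9)) = 2.2361 <-- minimum
d((-3, -3), (-6, 9)) = 12.3693
d((-3, -3), (-2, -9)) = 6.0828
d((-6, 9), (-2, -9)) = 18.4391

Closest pair: (-4, -8) and (-2, -9) with distance 2.2361

The closest pair is (-4, -8) and (-2, -9) with Euclidean distance 2.2361. For 5 points, brute-force pairwise comparison is shown above. For large n, the divide-and-conquer algorithm (sort by x, recurse on halves, check the dividing strip) achieves O(n log n).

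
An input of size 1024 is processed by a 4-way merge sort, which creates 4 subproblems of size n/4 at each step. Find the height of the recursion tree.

For divide and conquer with division factor 4:

Problem sizes at each level:
Level 0: 1024
Level 1: 256
Level 2: 64
Level 3: 16
Level 4: 4
Level 5: 1

The root is level 0 and the size-1 base case is level 5 (the tree spans levels 0 through 5, i.e. 6 levels counting the root), so the depth is the number of divisions: log_4(1024) = 5

The recursion tree depth is log_4(1024) = 5. At each level, the problem size is divided by 4, so it takes 5 divisions to reduce to a base case of size 1. The algorithm makes 4 recursive calls at each level.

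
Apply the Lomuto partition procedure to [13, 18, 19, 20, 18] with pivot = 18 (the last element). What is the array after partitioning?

Lomuto partition with pivot = 18:

Initial array: [13, 18, 19, 20, 18]

arr[0]=13 <= 18: swap with position 0, array becomes [13, 18, 19, 20, 18]
arr[1]=18 <= 18: swap with position 1, array becomes [13, 18, 19, 20, 18]
arr[2]=19 > 18: no swap
arr[3]=20 > 18: no swap

Place pivot at position 2: [13, 18, 18, 20, 19]
Pivot position: 2

After partitioning with pivot 18, the array becomes [13, 18, 18, 20, 19]. The pivot is placed at index 2. All elements to the left of the pivot are <= 18, and all elements to the right are > 18.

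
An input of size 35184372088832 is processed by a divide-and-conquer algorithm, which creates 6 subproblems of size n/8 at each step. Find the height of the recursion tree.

For divide and conquer with division factor 8:

Problem sizes at each level:
Level 0: 35184372088832
Level 1: 4398046511104
Level 2: 549755813888
Level 3: 68719476736
Level 4: 8589934592
Level 5: 1073741824
Level 6: 134217728
Level 7: 16777216
Level 8: 2097152
Level 9: 262144
Level 10: 32768
Level 11: 4096
Level 12: 512
Level 13: 64
Level 14: 8
Level 15: 1

The root is level 0 and the size-1 base case is level 15 (the tree spans levels 0 through 15, i.e. 16 levels counting the root), so the depth is the number of divisions: log_8(35184372088832) = 15

The recursion tree depth is log_8(35184372088832) = 15. At each level, the problem size is divided by 8, so it takes 15 divisions to reduce to a base case of size 1. The algorithm makes 6 recursive calls at each level.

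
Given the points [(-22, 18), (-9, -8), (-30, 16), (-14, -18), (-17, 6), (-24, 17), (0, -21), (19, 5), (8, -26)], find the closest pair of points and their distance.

Computing all pairwise distances among 9 points:

d((-22, 18), (-9, -8)) = 29.0689
d((-22, 18), (-30, 16)) = 8.2462
d((-22, 18), (-14, -18)) = 36.8782
d((-22, 18), (-17, 6)) = 13.0
d((-22, 18), (-24, 17)) = 2.2361 <-- minimum
d((-22, 18), (0, -21)) = 44.7772
d((-22, 18), (19, 5)) = 43.0116
d((-22, 18), (8, -26)) = 53.2541
d((-9, -8), (-30, 16)) = 31.8904
d((-9, -8), (-14, -18)) = 11.1803
d((-9, -8), (-17, 6)) = 16.1245
d((-9, -8), (-24, 17)) = 29.1548
d((-9, -8), (0, -21)) = 15.8114
d((-9, -8), (19, 5)) = 30.8707
d((-9, -8), (8, -26)) = 24.7588
d((-30, 16), (-14, -18)) = 37.5766
d((-30, 16), (-17, 6)) = 16.4012
d((-30, 16), (-24, 17)) = 6.0828
d((-30, 16), (0, -21)) = 47.634
d((-30, 16), (19, 5)) = 50.2195
d((-30, 16), (8, -26)) = 56.6392
d((-14, -18), (-17, 6)) = 24.1868
d((-14, -18), (-24, 17)) = 36.4005
d((-14, -18), (0, -21)) = 14.3178
d((-14, -18), (19, 5)) = 40.2244
d((-14, -18), (8, -26)) = 23.4094
d((-17, 6), (-24, 17)) = 13.0384
d((-17, 6), (0, -21)) = 31.9061
d((-17, 6), (19, 5)) = 36.0139
d((-17, 6), (8, -26)) = 40.6079
d((-24, 17), (0, -21)) = 44.9444
d((-24, 17), (19, 5)) = 44.643
d((-24, 17), (8, -26)) = 53.6004
d((0, -21), (19, 5)) = 32.2025
d((0, -21), (8, -26)) = 9.434
d((19, 5), (8, -26)) = 32.8938

Closest pair: (-22, 18) and (-24, 17) with distance 2.2361

The closest pair is (-22, 18) and (-24, 17) with Euclidean distance 2.2361. For 9 points, brute-force pairwise comparison is shown above. For large n, the divide-and-conquer algorithm (sort by x, recurse on halves, check the dividing strip) achieves O(n log n).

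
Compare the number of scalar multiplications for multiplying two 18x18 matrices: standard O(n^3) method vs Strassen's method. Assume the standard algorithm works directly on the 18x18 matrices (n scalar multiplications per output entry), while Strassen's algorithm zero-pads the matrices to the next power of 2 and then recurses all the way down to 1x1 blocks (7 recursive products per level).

Matrix multiplication for 18x18 matrices:

Strassen's algorithm requires power-of-2 dimensions. Pad 18x18 to 32x32 (next power of 2).

Standard algorithm: 18^3 = 5832 multiplications
Strassen's algorithm: 7^(log2(32)) = 7^5 = 16807 multiplications
Difference: 5832 - 16807 = -10975 (Strassen uses MORE here due to padding overhead — for small or just-over-power-of-2 n, padding can outweigh the per-level savings)

Standard: 5832 multiplications (18^3). Strassen: 16807 multiplications (7^5, after padding to 32x32). Strassen reduces 8 recursive multiplications to 7 at each level.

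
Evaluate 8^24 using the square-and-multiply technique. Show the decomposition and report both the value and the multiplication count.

Computing 8^24 by squaring (build up from 8^1; each line after the first costs one multiplication):

8^1 = 8
8^2 = (8^1)^2 = 8^2 = 64
8^3 = 8 * 8^2 = 8 * 64 = 512
8^6 = (8^3)^2 = 512^2 = 262144
8^12 = (8^6)^2 = 262144^2 = 68719476736
8^24 = (8^12)^2 = 68719476736^2 = 4722366482869645213696

Result: 4722366482869645213696
Multiplications needed: 5 (5 lines after 8^1)

8^24 = 4722366482869645213696. Using exponentiation by squaring, this requires 5 multiplications. The key idea: if the exponent is even, square the half-power; if odd, multiply by the base once.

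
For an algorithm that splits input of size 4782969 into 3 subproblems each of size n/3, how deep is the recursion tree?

For divide and conquer with division factor 3:

Problem sizes at each level:
Level 0: 4782969
Level 1: 1594323
Level 2: 531441
Level 3: 177147
Level 4: 59049
Level 5: 19683
Level 6: 6561
Level 7: 2187
Level 8: 729
Level 9: 243
Level 10: 81
Level 11: 27
Level 12: 9
Level 13: 3
Level 14: 1

The root is level 0 and the size-1 base case is level 14 (the tree spans levels 0 through 14, i.e. 15 levels counting the root), so the depth is the number of divisions: log_3(4782969) = 14

The recursion tree depth is log_3(4782969) = 14. At each level, the problem size is divided by 3, so it takes 14 divisions to reduce to a base case of size 1. The algorithm makes 3 recursive calls at each level.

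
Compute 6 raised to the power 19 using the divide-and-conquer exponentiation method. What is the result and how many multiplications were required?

Computing 6^19 by squaring (build up from 6^1; each line after the first costs one multiplication):

6^1 = 6
6^2 = (6^1)^2 = 6^2 = 36
6^4 = (6^2)^2 = 36^2 = 1296
6^8 = (6^4)^2 = 1296^2 = 1679616
6^9 = 6 * 6^8 = 6 * 1679616 = 10077696
6^18 = (6^9)^2 = 10077696^2 = 101559956668416
6^19 = 6 * 6^18 = 6 * 101559956668416 = 609359740010496

Result: 609359740010496
Multiplications needed: 6 (6 lines after 6^1)

6^19 = 609359740010496. Using exponentiation by squaring, this requires 6 multiplications. The key idea: if the exponent is even, square the half-power; if odd, multiply by the base once.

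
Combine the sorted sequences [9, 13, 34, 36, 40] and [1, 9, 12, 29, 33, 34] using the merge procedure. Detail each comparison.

Merging process:

Compare 9 vs 1: take 1 from right. Merged: [1]
Compare 9 vs 9: take 9 from left. Merged: [1, 9]
Compare 13 vs 9: take 9 from right. Merged: [1, 9, 9]
Compare 13 vs 12: take 12 from right. Merged: [1, 9, 9, 12]
Compare 13 vs 29: take 13 from left. Merged: [1, 9, 9, 12, 13]
Compare 34 vs 29: take 29 from right. Merged: [1, 9, 9, 12, 13, 29]
Compare 34 vs 33: take 33 from right. Merged: [1, 9, 9, 12, 13, 29, 33]
Compare 34 vs 34: take 34 from left. Merged: [1, 9, 9, 12, 13, 29, 33, 34]
Compare 36 vs 34: take 34 from right. Merged: [1, 9, 9, 12, 13, 29, 33, 34, 34]
Append remaining from left: [36, 40]. Merged: [1, 9, 9, 12, 13, 29, 33, 34, 34, 36, 40]

Final merged array: [1, 9, 9, 12, 13, 29, 33, 34, 34, 36, 40]
Total comparisons: 9

The merged array is [1, 9, 9, 12, 13, 29, 33, 34, 34, 36, 40], requiring 9 comparisons. The merge step runs in O(n) time where n is the total number of elements.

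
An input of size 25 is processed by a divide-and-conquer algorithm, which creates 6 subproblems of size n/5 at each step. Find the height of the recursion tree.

For divide and conquer with division factor 5:

Problem sizes at each level:
Level 0: 25
Level 1: 5
Level 2: 1

The root is level 0 and the size-1 base case is level 2 (the tree spans levels 0 through 2, i.e. 3 levels counting the root), so the depth is the number of divisions: log_5(25) = 2

The recursion tree depth is log_5(25) = 2. At each level, the problem size is divided by 5, so it takes 2 divisions to reduce to a base case of size 1. The algorithm makes 6 recursive calls at each level.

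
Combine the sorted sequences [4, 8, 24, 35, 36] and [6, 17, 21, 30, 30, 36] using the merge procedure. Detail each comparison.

Merging process:

Compare 4 vs 6: take 4 from left. Merged: [4]
Compare 8 vs 6: take 6 from right. Merged: [4, 6]
Compare 8 vs 17: take 8 from left. Merged: [4, 6, 8]
Compare 24 vs 17: take 17 from right. Merged: [4, 6, 8, 17]
Compare 24 vs 21: take 21 from right. Merged: [4, 6, 8, 17, 21]
Compare 24 vs 30: take 24 from left. Merged: [4, 6, 8, 17, 21, 24]
Compare 35 vs 30: take 30 from right. Merged: [4, 6, 8, 17, 21, 24, 30]
Compare 35 vs 30: take 30 from right. Merged: [4, 6, 8, 17, 21, 24, 30, 30]
Compare 35 vs 36: take 35 from left. Merged: [4, 6, 8, 17, 21, 24, 30, 30, 35]
Compare 36 vs 36: take 36 from left. Merged: [4, 6, 8, 17, 21, 24, 30, 30, 35, 36]
Append remaining from right: [36]. Merged: [4, 6, 8, 17, 21, 24, 30, 30, 35, 36, 36]

Final merged array: [4, 6, 8, 17, 21, 24, 30, 30, 35, 36, 36]
Total comparisons: 10

The merged array is [4, 6, 8, 17, 21, 24, 30, 30, 35, 36, 36], requiring 10 comparisons. The merge step runs in O(n) time where n is the total number of elements.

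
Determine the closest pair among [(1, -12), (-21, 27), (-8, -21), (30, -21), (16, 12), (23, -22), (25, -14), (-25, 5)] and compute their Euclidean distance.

Computing all pairwise distances among 8 points:

d((1, -12), (-21, 27)) = 44.7772
d((1, -12), (-8, -21)) = 12.7279
d((1, -12), (30, -21)) = 30.3645
d((1, -12), (16, 12)) = 28.3019
d((1, -12), (23, -22)) = 24.1661
d((1, -12), (25, -14)) = 24.0832
d((1, -12), (-25, 5)) = 31.0644
d((-21, 27), (-8, -21)) = 49.7293
d((-21, 27), (30, -21)) = 70.0357
d((-21, 27), (16, 12)) = 39.9249
d((-21, 27), (23, -22)) = 65.8559
d((-21, 27), (25, -14)) = 61.6198
d((-21, 27), (-25, 5)) = 22.3607
d((-8, -21), (30, -21)) = 38.0
d((-8, -21), (16, 12)) = 40.8044
d((-8, -21), (23, -22)) = 31.0161
d((-8, -21), (25, -14)) = 33.7343
d((-8, -21), (-25, 5)) = 31.0644
d((30, -21), (16, 12)) = 35.8469
d((30, -21), (23, -22)) = 7.0711 <-- minimum
d((30, -21), (25, -14)) = 8.6023
d((30, -21), (-25, 5)) = 60.8358
d((16, 12), (23, -22)) = 34.7131
d((16, 12), (25, -14)) = 27.5136
d((16, 12), (-25, 5)) = 41.5933
d((23, -22), (25, -14)) = 8.2462
d((23, -22), (-25, 5)) = 55.0727
d((25, -14), (-25, 5)) = 53.4883

Closest pair: (30, -21) and (23, -22) with distance 7.0711

The closest pair is (30, -21) and (23, -22) with Euclidean distance 7.0711. For 8 points, brute-force pairwise comparison is shown above. For large n, the divide-and-conquer algorithm (sort by x, recurse on halves, check the dividing strip) achieves O(n log n).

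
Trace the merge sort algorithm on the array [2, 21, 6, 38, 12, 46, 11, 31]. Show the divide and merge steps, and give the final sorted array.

Merge sort trace:

Split: [2, 21, 6, 38, 12, 46, 11, 31] -> [2, 21, 6, 38] and [12, 46, 11, 31]
  Split: [2, 21, 6, 38] -> [2, 21] and [6, 38]
    Split: [2, 21] -> [2] and [21]
    Merge: [2] + [21] -> [2, 21]
    Split: [6, 38] -> [6] and [38]
    Merge: [6] + [38] -> [6, 38]
  Merge: [2, 21] + [6, 38] -> [2, 6, 21, 38]
  Split: [12, 46, 11, 31] -> [12, 46] and [11, 31]
    Split: [12, 46] -> [12] and [46]
    Merge: [12] + [46] -> [12, 46]
    Split: [11, 31] -> [11] and [31]
    Merge: [11] + [31] -> [11, 31]
  Merge: [12, 46] + [11, 31] -> [11, 12, 31, 46]
Merge: [2, 6, 21, 38] + [11, 12, 31, 46] -> [2, 6, 11, 12, 21, 31, 38, 46]

Final sorted array: [2, 6, 11, 12, 21, 31, 38, 46]

The merge sort proceeds by recursively splitting the array and merging sorted halves.
After all merges, the sorted array is [2, 6, 11, 12, 21, 31, 38, 46].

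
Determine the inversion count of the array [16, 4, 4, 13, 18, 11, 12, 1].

Finding inversions in [16, 4, 4, 13, 18, 11, 12, 1]:

(0, 1): arr[0]=16 > arr[1]=4
(0, 2): arr[0]=16 > arr[2]=4
(0, 3): arr[0]=16 > arr[3]=13
(0, 5): arr[0]=16 > arr[5]=11
(0, 6): arr[0]=16 > arr[6]=12
(0, 7): arr[0]=16 > arr[7]=1
(1, 7): arr[1]=4 > arr[7]=1
(2, 7): arr[2]=4 > arr[7]=1
(3, 5): arr[3]=13 > arr[5]=11
(3, 6): arr[3]=13 > arr[6]=12
(3, 7): arr[3]=13 > arr[7]=1
(4, 5): arr[4]=18 > arr[5]=11
(4, 6): arr[4]=18 > arr[6]=12
(4, 7): arr[4]=18 > arr[7]=1
(5, 7): arr[5]=11 > arr[7]=1
(6, 7): arr[6]=12 > arr[7]=1

Total inversions: 16

The array has 16 inversion(s): (0,1), (0,2), (0,3), (0,5), (0,6), (0,7), (1,7), (2,7), (3,5), (3,6), (3,7), (4,5), (4,6), (4,7), (5,7), (6,7). Each pair (i,j) satisfies i < j and arr[i] > arr[j].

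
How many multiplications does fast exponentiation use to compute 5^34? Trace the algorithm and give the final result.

Computing 5^34 by squaring (build up from 5^1; each line after the first costs one multiplication):

5^1 = 5
5^2 = (5^1)^2 = 5^2 = 25
5^4 = (5^2)^2 = 25^2 = 625
5^8 = (5^4)^2 = 625^2 = 390625
5^16 = (5^8)^2 = 390625^2 = 152587890625
5^17 = 5 * 5^16 = 5 * 152587890625 = 762939453125
5^34 = (5^17)^2 = 762939453125^2 = 582076609134674072265625

Result: 582076609134674072265625
Multiplications needed: 6 (6 lines after 5^1)

5^34 = 582076609134674072265625. Using exponentiation by squaring, this requires 6 multiplications. The key idea: if the exponent is even, square the half-power; if odd, multiply by the base once.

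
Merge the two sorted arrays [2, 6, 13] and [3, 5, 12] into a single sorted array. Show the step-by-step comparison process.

Merging process:

Compare 2 vs 3: take 2 from left. Merged: [2]
Compare 6 vs 3: take 3 from right. Merged: [2, 3]
Compare 6 vs 5: take 5 from right. Merged: [2, 3, 5]
Compare 6 vs 12: take 6 from left. Merged: [2, 3, 5, 6]
Compare 13 vs 12: take 12 from right. Merged: [2, 3, 5, 6, 12]
Append remaining from left: [13]. Merged: [2, 3, 5, 6, 12, 13]

Final merged array: [2, 3, 5, 6, 12, 13]
Total comparisons: 5

The merged array is [2, 3, 5, 6, 12, 13], requiring 5 comparisons. The merge step runs in O(n) time where n is the total number of elements.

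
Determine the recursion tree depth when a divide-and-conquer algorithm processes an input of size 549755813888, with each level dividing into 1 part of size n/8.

For divide and conquer with division factor 8:

Problem sizes at each level:
Level 0: 549755813888
Level 1: 68719476736
Level 2: 8589934592
Level 3: 1073741824
Level 4: 134217728
Level 5: 16777216
Level 6: 2097152
Level 7: 262144
Level 8: 32768
Level 9: 4096
Level 10: 512
Level 11: 64
Level 12: 8
Level 13: 1

The root is level 0 and the size-1 base case is level 13 (the tree spans levels 0 through 13, i.e. 14 levels counting the root), so the depth is the number of divisions: log_8(549755813888) = 13

The recursion tree depth is log_8(549755813888) = 13. At each level, the problem size is divided by 8, so it takes 13 divisions to reduce to a base case of size 1. The algorithm makes 1 recursive call at each level.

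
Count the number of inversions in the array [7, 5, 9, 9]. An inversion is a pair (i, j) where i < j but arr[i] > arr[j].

Finding inversions in [7, 5, 9, 9]:

(0, 1): arr[0]=7 > arr[1]=5

Total inversions: 1

The array has 1 inversion(s): (0,1). Each pair (i,j) satisfies i < j and arr[i] > arr[j].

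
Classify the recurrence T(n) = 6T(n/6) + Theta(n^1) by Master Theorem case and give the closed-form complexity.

Master Theorem for T(n) = 6T(n/6) + O(n^1):

a = 6, b = 6, c = 1
log_b(a) = log_6(6) = 1.0000

Case 2: c = 1 = log_6(6) = 1.0000
T(n) = O(n^1 log n) = O(n log n)

For T(n) = 6T(n/6) + O(n^1): log_6(6) = 1.0000. This is Case 2 of the Master Theorem (c = log_b(a), equal work at all levels), giving O(n log n).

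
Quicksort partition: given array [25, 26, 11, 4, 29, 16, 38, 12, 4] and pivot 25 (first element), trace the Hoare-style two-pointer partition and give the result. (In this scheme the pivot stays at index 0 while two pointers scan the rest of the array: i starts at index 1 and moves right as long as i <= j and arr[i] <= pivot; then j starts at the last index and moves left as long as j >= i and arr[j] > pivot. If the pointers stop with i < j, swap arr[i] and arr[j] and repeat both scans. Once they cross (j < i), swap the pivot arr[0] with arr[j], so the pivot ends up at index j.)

Hoare-style two-pointer partition with pivot = 25:

Initial array: [25, 26, 11, 4, 29, 16, 38, 12, 4]

Pointers start at i = 1, j = 8.
i stops at index 1 (arr[1]=26 > 25), j stops at index 8 (arr[8]=4 <= 25): swap arr[1] and arr[8], array becomes [25, 4, 11, 4, 29, 16, 38, 12, 26]
i stops at index 4 (arr[4]=29 > 25), j stops at index 7 (arr[7]=12 <= 25): swap arr[4] and arr[7], array becomes [25, 4, 11, 4, 12, 16, 38, 29, 26]
i ends at 6, j ends at 5: the pointers have crossed (j < i), so scanning stops.

Swap pivot arr[0] with arr[5] to place pivot at position 5: [16, 4, 11, 4, 12, 25, 38, 29, 26]
Pivot position: 5

After partitioning with pivot 25, the array becomes [16, 4, 11, 4, 12, 25, 38, 29, 26]. The pivot is placed at index 5. All elements to the left of the pivot are <= 25, and all elements to the right are > 25.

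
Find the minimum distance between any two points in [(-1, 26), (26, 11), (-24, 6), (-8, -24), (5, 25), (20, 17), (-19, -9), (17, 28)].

Computing all pairwise distances among 8 points:

d((-1, 26), (26, 11)) = 30.8869
d((-1, 26), (-24, 6)) = 30.4795
d((-1, 26), (-8, -24)) = 50.4876
d((-1, 26), (5, 25)) = 6.0828 <-- minimum
d((-1, 26), (20, 17)) = 22.8473
d((-1, 26), (-19, -9)) = 39.3573
d((-1, 26), (17, 28)) = 18.1108
d((26, 11), (-24, 6)) = 50.2494
d((26, 11), (-8, -24)) = 48.7955
d((26, 11), (5, 25)) = 25.2389
d((26, 11), (20, 17)) = 8.4853
d((26, 11), (-19, -9)) = 49.2443
d((26, 11), (17, 28)) = 19.2354
d((-24, 6), (-8, -24)) = 34.0
d((-24, 6), (5, 25)) = 34.6699
d((-24, 6), (20, 17)) = 45.3542
d((-24, 6), (-19, -9)) = 15.8114
d((-24, 6), (17, 28)) = 46.5296
d((-8, -24), (5, 25)) = 50.6952
d((-8, -24), (20, 17)) = 49.6488
d((-8, -24), (-19, -9)) = 18.6011
d((-8, -24), (17, 28)) = 57.6975
d((5, 25), (20, 17)) = 17.0
d((5, 25), (-19, -9)) = 41.6173
d((5, 25), (17, 28)) = 12.3693
d((20, 17), (-19, -9)) = 46.8722
d((20, 17), (17, 28)) = 11.4018
d((-19, -9), (17, 28)) = 51.6236

Closest pair: (-1, 26) and (5, 25) with distance 6.0828

The closest pair is (-1, 26) and (5, 25) with Euclidean distance 6.0828. For 8 points, brute-force pairwise comparison is shown above. For large n, the divide-and-conquer algorithm (sort by x, recurse on halves, check the dividing strip) achieves O(n log n).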